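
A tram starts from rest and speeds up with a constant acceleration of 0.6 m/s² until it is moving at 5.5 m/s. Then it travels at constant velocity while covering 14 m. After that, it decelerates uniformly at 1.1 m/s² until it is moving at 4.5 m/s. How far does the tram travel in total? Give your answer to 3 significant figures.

Phase 1 (accelerating): v₀ = 0 m/s, a = 0.6 m/s².
v = v₀ + at → t = (5.5 − 0) / 0.6 = 9.17 s
v² = v₀² + 2aΔx → Δx = (5.5² − 0²)/(2·0.6) = 25.2 m

Phase 2 (constant speed): v₀ = 5.50 m/s, a = 0 m/s².
Constant speed: t = d/v = 14/5.50 = 2.55 s

Phase 3 (decelerating): v₀ = 5.50 m/s, a = -1.1 m/s².
v = v₀ + at → t = (4.5 − 5.50) / -1.1 = 0.909 s
v² = v₀² + 2aΔx → Δx = (4.5² − 5.50²)/(2·-1.1) = 4.55 m
Total distance = 25.2 + 14.0 + 4.55 = 43.8 m

43.8 m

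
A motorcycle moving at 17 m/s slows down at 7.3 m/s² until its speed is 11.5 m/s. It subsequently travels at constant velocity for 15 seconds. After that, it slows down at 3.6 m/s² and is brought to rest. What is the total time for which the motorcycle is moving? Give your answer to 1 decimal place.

Phase 1 (decelerating): v₀ = 17.0 m/s, a = -7.3 m/s².
v = v₀ + at → t = (11.5 − 17.0) / -7.3 = 0.753 s
v² = v₀² + 2aΔx → Δx = (11.5² − 17.0²)/(2·-7.3) = 10.7 m

Phase 2 (constant speed): v₀ = 11.5 m/s, a = 0 m/s².
v = v₀ + at = 11.5 + (0)(15) = 11.5 m/s
Δx = v₀t + ½at² = 11.5·15 + 0.5·0·15² = 172 m

Phase 3 (decelerating): v₀ = 11.5 m/s, a = -3.6 m/s².
v = v₀ + at → t = (0 − 11.5) / -3.6 = 3.19 s
v² = v₀² + 2aΔx → Δx = (0² − 11.5²)/(2·-3.6) = 18.4 m
Total time = 0.753 + 15.0 + 3.19 = 18.9 s

18.9 s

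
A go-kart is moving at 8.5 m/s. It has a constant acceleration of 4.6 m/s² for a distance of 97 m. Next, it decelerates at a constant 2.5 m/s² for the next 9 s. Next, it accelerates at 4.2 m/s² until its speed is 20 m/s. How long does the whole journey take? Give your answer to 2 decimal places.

Phase 1 (accelerating): v₀ = 8.50 m/s, a = 4.6 m/s².
v² = v₀² + 2aΔx = 8.50² + 2·4.6·97 = 965 → v = 31.1 m/s
t = (v − v₀)/a = (31.1 − 8.50)/4.6 = 4.90 s

Phase 2 (decelerating): v₀ = 31.1 m/s, a = -2.5 m/s².
v = v₀ + at = 31.1 + (-2.5)(9) = 8.56 m/s
Δx = v₀t + ½at² = 31.1·9 + 0.5·-2.5·9² = 178 m

Phase 3 (accelerating): v₀ = 8.56 m/s, a = 4.2 m/s².
v = v₀ + at → t = (20 − 8.56) / 4.2 = 2.72 s
v² = v₀² + 2aΔx → Δx = (20² − 8.56²)/(2·4.2) = 38.9 m
Total time = 4.90 + 9.00 + 2.72 = 16.6 s

16.63 s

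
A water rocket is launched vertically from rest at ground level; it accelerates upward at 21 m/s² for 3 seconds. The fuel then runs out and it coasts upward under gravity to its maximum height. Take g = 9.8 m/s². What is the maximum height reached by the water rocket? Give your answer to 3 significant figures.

Phase 1 (powered ascent): v₀ = 0 m/s, a = 21 m/s².
v = v₀ + at = 0 + (21)(3) = 63.0 m/s
Δx = v₀t + ½at² = 0·3 + 0.5·21·3² = 94.5 m

Phase 2 (coasting upward): v₀ = 63.0 m/s, a = -9.8 m/s².
v = v₀ + at → t = (0 − 63.0) / -9.8 = 6.43 s
v² = v₀² + 2aΔx → Δx = (0² − 63.0²)/(2·-9.8) = 202 m
Maximum height = 94.5 + 202 = 297 m

297 m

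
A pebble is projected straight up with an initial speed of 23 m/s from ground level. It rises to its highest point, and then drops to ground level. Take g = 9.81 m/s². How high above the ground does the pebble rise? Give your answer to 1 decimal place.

27.0 m

Phase 1 (rising): v₀ = 23.0 m/s, a = -9.81 m/s².
v = v₀ + at → t = (0 − 23.0) / -9.81 = 2.34 s
v² = v₀² + 2aΔx → Δx = (0² − 23.0²)/(2·-9.81) = 27.0 m
Maximum height = 27.0 m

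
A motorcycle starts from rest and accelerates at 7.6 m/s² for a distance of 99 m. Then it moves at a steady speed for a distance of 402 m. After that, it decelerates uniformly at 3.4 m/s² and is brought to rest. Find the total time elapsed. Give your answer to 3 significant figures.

26.9 s

Phase 1 (accelerating): v₀ = 0 m/s, a = 7.6 m/s².
v² = v₀² + 2aΔx = 0² + 2·7.6·99 = 1500 → v = 38.8 m/s
t = (v − v₀)/a = (38.8 − 0)/7.6 = 5.10 s

Phase 2 (constant speed): v₀ = 38.8 m/s, a = 0 m/s².
Constant speed: t = d/v = 402/38.8 = 10.4 s

Phase 3 (decelerating): v₀ = 38.8 m/s, a = -3.4 m/s².
v = v₀ + at → t = (0 − 38.8) / -3.4 = 11.4 s
v² = v₀² + 2aΔx → Δx = (0² − 38.8²)/(2·-3.4) = 221 m
Total time = 5.10 + 10.4 + 11.4 = 26.9 s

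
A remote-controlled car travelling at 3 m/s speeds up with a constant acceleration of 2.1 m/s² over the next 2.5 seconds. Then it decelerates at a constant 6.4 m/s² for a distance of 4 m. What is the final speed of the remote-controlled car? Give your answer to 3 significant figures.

4.11 m/s

Phase 1 (accelerating): v₀ = 3.00 m/s, a = 2.1 m/s².
v = v₀ + at = 3.00 + (2.1)(2.5) = 8.25 m/s
Δx = v₀t + ½at² = 3.00·2.5 + 0.5·2.1·2.5² = 14.1 m

Phase 2 (decelerating): v₀ = 8.25 m/s, a = -6.4 m/s².
v² = v₀² + 2aΔx = 8.25² + 2·-6.4·4 = 16.9 → v = 4.11 m/s
t = (v − v₀)/a = (4.11 − 8.25)/-6.4 = 0.647 s
Final speed = 4.11 m/s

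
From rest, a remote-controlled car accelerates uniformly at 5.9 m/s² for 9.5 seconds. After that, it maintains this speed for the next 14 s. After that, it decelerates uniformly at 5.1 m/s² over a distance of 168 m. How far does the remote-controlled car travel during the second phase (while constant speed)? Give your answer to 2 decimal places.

Phase 1 (accelerating): v₀ = 0 m/s, a = 5.9 m/s².
v = v₀ + at = 0 + (5.9)(9.5) = 56.1 m/s
Δx = v₀t + ½at² = 0·9.5 + 0.5·5.9·9.5² = 266 m

Phase 2 (constant speed): v₀ = 56.1 m/s, a = 0 m/s².
v = v₀ + at = 56.1 + (0)(14) = 56.1 m/s
Δx = v₀t + ½at² = 56.1·14 + 0.5·0·14² = 785 m
Distance in phase 2 = 785 m

784.70 m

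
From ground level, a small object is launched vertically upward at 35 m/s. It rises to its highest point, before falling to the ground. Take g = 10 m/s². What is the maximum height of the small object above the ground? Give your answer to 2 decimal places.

61.25 m

Phase 1 (rising): v₀ = 35.0 m/s, a = -10 m/s².
v = v₀ + at → t = (0 − 35.0) / -10 = 3.50 s
v² = v₀² + 2aΔx → Δx = (0² − 35.0²)/(2·-10) = 61.2 m
Maximum height = 61.2 m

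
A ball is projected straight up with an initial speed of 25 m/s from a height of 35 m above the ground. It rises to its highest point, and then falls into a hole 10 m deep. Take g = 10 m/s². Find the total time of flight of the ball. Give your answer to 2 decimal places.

Phase 1 (rising): v₀ = 25.0 m/s, a = -10 m/s².
v = v₀ + at → t = (0 − 25.0) / -10 = 2.50 s
v² = v₀² + 2aΔx → Δx = (0² − 25.0²)/(2·-10) = 31.2 m

Phase 2 (falling): v₀ = 0 m/s, a = -10 m/s².
Falls 76.2 m from rest: t = √(2·76.2/10) = 3.91 s; v = g·t = 39.1 m/s.
Total time = 2.50 + 3.91 = 6.41 s

6.41 s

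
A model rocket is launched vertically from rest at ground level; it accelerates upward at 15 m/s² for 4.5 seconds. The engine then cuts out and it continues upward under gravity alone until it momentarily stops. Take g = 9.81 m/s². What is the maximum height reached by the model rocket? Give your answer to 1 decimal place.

384.1 m

Phase 1 (powered ascent): v₀ = 0 m/s, a = 15 m/s².
v = v₀ + at = 0 + (15)(4.5) = 67.5 m/s
Δx = v₀t + ½at² = 0·4.5 + 0.5·15·4.5² = 152 m

Phase 2 (coasting upward): v₀ = 67.5 m/s, a = -9.81 m/s².
v = v₀ + at → t = (0 − 67.5) / -9.81 = 6.88 s
v² = v₀² + 2aΔx → Δx = (0² − 67.5²)/(2·-9.81) = 232 m
Maximum height = 152 + 232 = 384 m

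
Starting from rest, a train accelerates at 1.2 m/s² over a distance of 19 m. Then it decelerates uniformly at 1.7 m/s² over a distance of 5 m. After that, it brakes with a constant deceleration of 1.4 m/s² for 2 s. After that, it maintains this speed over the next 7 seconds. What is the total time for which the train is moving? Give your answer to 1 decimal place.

Phase 1 (accelerating): v₀ = 0 m/s, a = 1.2 m/s².
v² = v₀² + 2aΔx = 0² + 2·1.2·19 = 45.6 → v = 6.75 m/s
t = (v − v₀)/a = (6.75 − 0)/1.2 = 5.63 s

Phase 2 (decelerating): v₀ = 6.75 m/s, a = -1.7 m/s².
v² = v₀² + 2aΔx = 6.75² + 2·-1.7·5 = 28.6 → v = 5.35 m/s
t = (v − v₀)/a = (5.35 − 6.75)/-1.7 = 0.826 s

Phase 3 (decelerating): v₀ = 5.35 m/s, a = -1.4 m/s².
v = v₀ + at = 5.35 + (-1.4)(2) = 2.55 m/s
Δx = v₀t + ½at² = 5.35·2 + 0.5·-1.4·2² = 7.90 m

Phase 4 (constant speed): v₀ = 2.55 m/s, a = 0 m/s².
v = v₀ + at = 2.55 + (0)(7) = 2.55 m/s
Δx = v₀t + ½at² = 2.55·7 + 0.5·0·7² = 17.8 m
Total time = 5.63 + 0.826 + 2.00 + 7.00 = 15.5 s

15.5 s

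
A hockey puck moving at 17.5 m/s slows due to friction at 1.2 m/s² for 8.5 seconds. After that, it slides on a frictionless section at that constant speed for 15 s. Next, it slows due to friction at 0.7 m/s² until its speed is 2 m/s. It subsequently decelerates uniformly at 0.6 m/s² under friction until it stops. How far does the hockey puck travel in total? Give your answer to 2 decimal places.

253.44 m

Phase 1 (decelerating): v₀ = 17.5 m/s, a = -1.2 m/s².
v = v₀ + at = 17.5 + (-1.2)(8.5) = 7.30 m/s
Δx = v₀t + ½at² = 17.5·8.5 + 0.5·-1.2·8.5² = 105 m

Phase 2 (constant speed): v₀ = 7.30 m/s, a = 0 m/s².
v = v₀ + at = 7.30 + (0)(15) = 7.30 m/s
Δx = v₀t + ½at² = 7.30·15 + 0.5·0·15² = 110 m

Phase 3 (decelerating): v₀ = 7.30 m/s, a = -0.7 m/s².
v = v₀ + at → t = (2 − 7.30) / -0.7 = 7.57 s
v² = v₀² + 2aΔx → Δx = (2² − 7.30²)/(2·-0.7) = 35.2 m

Phase 4 (decelerating): v₀ = 2.00 m/s, a = -0.6 m/s².
v = v₀ + at → t = (0 − 2.00) / -0.6 = 3.33 s
v² = v₀² + 2aΔx → Δx = (0² − 2.00²)/(2·-0.6) = 3.33 m
Total distance = 105 + 110 + 35.2 + 3.33 = 253 m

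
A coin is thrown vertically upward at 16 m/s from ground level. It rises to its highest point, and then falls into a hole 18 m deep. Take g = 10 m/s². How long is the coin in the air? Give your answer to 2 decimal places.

4.08 s

Phase 1 (rising): v₀ = 16.0 m/s, a = -10 m/s².
v = v₀ + at → t = (0 − 16.0) / -10 = 1.60 s
v² = v₀² + 2aΔx → Δx = (0² − 16.0²)/(2·-10) = 12.8 m

Phase 2 (falling): v₀ = 0 m/s, a = -10 m/s².
Falls 30.8 m from rest: t = √(2·30.8/10) = 2.48 s; v = g·t = 24.8 m/s.
Total time = 1.60 + 2.48 = 4.08 s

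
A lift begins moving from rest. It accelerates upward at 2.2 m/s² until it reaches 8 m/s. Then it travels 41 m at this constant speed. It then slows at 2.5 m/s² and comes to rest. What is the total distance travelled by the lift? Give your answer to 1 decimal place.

Phase 1 (accelerating): v₀ = 0 m/s, a = 2.2 m/s².
v = v₀ + at → t = (8 − 0) / 2.2 = 3.64 s
v² = v₀² + 2aΔx → Δx = (8² − 0²)/(2·2.2) = 14.5 m

Phase 2 (constant speed): v₀ = 8.00 m/s, a = 0 m/s².
Constant speed: t = d/v = 41/8.00 = 5.12 s

Phase 3 (decelerating): v₀ = 8.00 m/s, a = -2.5 m/s².
v = v₀ + at → t = (0 − 8.00) / -2.5 = 3.20 s
v² = v₀² + 2aΔx → Δx = (0² − 8.00²)/(2·-2.5) = 12.8 m
Total distance = 14.5 + 41.0 + 12.8 = 68.3 m

68.3 m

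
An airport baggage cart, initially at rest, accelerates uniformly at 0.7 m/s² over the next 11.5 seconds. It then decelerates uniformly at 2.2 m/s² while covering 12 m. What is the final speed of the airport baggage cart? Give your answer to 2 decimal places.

Phase 1 (accelerating): v₀ = 0 m/s, a = 0.7 m/s².
v = v₀ + at = 0 + (0.7)(11.5) = 8.05 m/s
Δx = v₀t + ½at² = 0·11.5 + 0.5·0.7·11.5² = 46.3 m

Phase 2 (decelerating): v₀ = 8.05 m/s, a = -2.2 m/s².
v² = v₀² + 2aΔx = 8.05² + 2·-2.2·12 = 12.0 → v = 3.46 m/s
t = (v − v₀)/a = (3.46 − 8.05)/-2.2 = 2.08 s
Final speed = 3.46 m/s

3.46 m/s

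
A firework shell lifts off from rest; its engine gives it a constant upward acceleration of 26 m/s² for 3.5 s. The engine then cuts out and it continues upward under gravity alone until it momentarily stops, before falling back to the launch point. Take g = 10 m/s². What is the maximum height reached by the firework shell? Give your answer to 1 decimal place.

Phase 1 (powered ascent): v₀ = 0 m/s, a = 26 m/s².
v = v₀ + at = 0 + (26)(3.5) = 91.0 m/s
Δx = v₀t + ½at² = 0·3.5 + 0.5·26·3.5² = 159 m

Phase 2 (coasting upward): v₀ = 91.0 m/s, a = -10 m/s².
v = v₀ + at → t = (0 − 91.0) / -10 = 9.10 s
v² = v₀² + 2aΔx → Δx = (0² − 91.0²)/(2·-10) = 414 m
Maximum height = 159 + 414 = 573 m

573.3 m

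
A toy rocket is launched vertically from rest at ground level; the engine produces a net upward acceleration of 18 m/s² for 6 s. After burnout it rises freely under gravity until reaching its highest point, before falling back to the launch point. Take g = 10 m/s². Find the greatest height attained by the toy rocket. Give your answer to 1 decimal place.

Phase 1 (powered ascent): v₀ = 0 m/s, a = 18 m/s².
v = v₀ + at = 0 + (18)(6) = 108 m/s
Δx = v₀t + ½at² = 0·6 + 0.5·18·6² = 324 m

Phase 2 (coasting upward): v₀ = 108 m/s, a = -10 m/s².
v = v₀ + at → t = (0 − 108) / -10 = 10.8 s
v² = v₀² + 2aΔx → Δx = (0² − 108²)/(2·-10) = 583 m
Maximum height = 324 + 583 = 907 m

907.2 m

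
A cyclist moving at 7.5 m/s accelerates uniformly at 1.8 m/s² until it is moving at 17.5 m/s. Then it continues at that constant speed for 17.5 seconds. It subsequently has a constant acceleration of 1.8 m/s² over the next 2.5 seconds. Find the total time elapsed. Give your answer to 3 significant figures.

Phase 1 (accelerating): v₀ = 7.50 m/s, a = 1.8 m/s².
v = v₀ + at → t = (17.5 − 7.50) / 1.8 = 5.56 s
v² = v₀² + 2aΔx → Δx = (17.5² − 7.50²)/(2·1.8) = 69.4 m

Phase 2 (constant speed): v₀ = 17.5 m/s, a = 0 m/s².
v = v₀ + at = 17.5 + (0)(17.5) = 17.5 m/s
Δx = v₀t + ½at² = 17.5·17.5 + 0.5·0·17.5² = 306 m

Phase 3 (accelerating): v₀ = 17.5 m/s, a = 1.8 m/s².
v = v₀ + at = 17.5 + (1.8)(2.5) = 22.0 m/s
Δx = v₀t + ½at² = 17.5·2.5 + 0.5·1.8·2.5² = 49.4 m
Total time = 5.56 + 17.5 + 2.50 = 25.6 s

25.6 s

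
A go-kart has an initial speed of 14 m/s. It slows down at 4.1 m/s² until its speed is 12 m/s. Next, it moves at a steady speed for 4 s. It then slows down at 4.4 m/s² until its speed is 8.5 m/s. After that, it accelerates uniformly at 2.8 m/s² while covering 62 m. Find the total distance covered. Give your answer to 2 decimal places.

124.49 m

Phase 1 (decelerating): v₀ = 14.0 m/s, a = -4.1 m/s².
v = v₀ + at → t = (12 − 14.0) / -4.1 = 0.488 s
v² = v₀² + 2aΔx → Δx = (12² − 14.0²)/(2·-4.1) = 6.34 m

Phase 2 (constant speed): v₀ = 12.0 m/s, a = 0 m/s².
v = v₀ + at = 12.0 + (0)(4) = 12.0 m/s
Δx = v₀t + ½at² = 12.0·4 + 0.5·0·4² = 48.0 m

Phase 3 (decelerating): v₀ = 12.0 m/s, a = -4.4 m/s².
v = v₀ + at → t = (8.5 − 12.0) / -4.4 = 0.795 s
v² = v₀² + 2aΔx → Δx = (8.5² − 12.0²)/(2·-4.4) = 8.15 m

Phase 4 (accelerating): v₀ = 8.50 m/s, a = 2.8 m/s².
v² = v₀² + 2aΔx = 8.50² + 2·2.8·62 = 419 → v = 20.5 m/s
t = (v − v₀)/a = (20.5 − 8.50)/2.8 = 4.28 s
Total distance = 6.34 + 48.0 + 8.15 + 62.0 = 124 m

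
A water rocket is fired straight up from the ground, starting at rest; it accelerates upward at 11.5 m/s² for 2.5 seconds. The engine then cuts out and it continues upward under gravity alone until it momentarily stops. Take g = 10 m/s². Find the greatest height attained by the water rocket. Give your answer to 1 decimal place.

77.3 m

Phase 1 (powered ascent): v₀ = 0 m/s, a = 11.5 m/s².
v = v₀ + at = 0 + (11.5)(2.5) = 28.8 m/s
Δx = v₀t + ½at² = 0·2.5 + 0.5·11.5·2.5² = 35.9 m

Phase 2 (coasting upward): v₀ = 28.8 m/s, a = -10 m/s².
v = v₀ + at → t = (0 − 28.8) / -10 = 2.88 s
v² = v₀² + 2aΔx → Δx = (0² − 28.8²)/(2·-10) = 41.3 m
Maximum height = 35.9 + 41.3 = 77.3 m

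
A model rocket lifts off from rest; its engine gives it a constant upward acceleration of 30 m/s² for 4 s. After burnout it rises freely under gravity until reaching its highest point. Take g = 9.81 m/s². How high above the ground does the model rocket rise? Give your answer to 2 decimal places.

973.94 m

Phase 1 (powered ascent): v₀ = 0 m/s, a = 30 m/s².
v = v₀ + at = 0 + (30)(4) = 120 m/s
Δx = v₀t + ½at² = 0·4 + 0.5·30·4² = 240 m

Phase 2 (coasting upward): v₀ = 120 m/s, a = -9.81 m/s².
v = v₀ + at → t = (0 − 120) / -9.81 = 12.2 s
v² = v₀² + 2aΔx → Δx = (0² − 120²)/(2·-9.81) = 734 m
Maximum height = 240 + 734 = 974 m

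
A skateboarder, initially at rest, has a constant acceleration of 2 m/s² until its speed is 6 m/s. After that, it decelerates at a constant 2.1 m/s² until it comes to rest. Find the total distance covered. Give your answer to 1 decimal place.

17.6 m

Phase 1 (accelerating): v₀ = 0 m/s, a = 2 m/s².
v = v₀ + at → t = (6 − 0) / 2 = 3.00 s
v² = v₀² + 2aΔx → Δx = (6² − 0²)/(2·2) = 9.00 m

Phase 2 (decelerating): v₀ = 6.00 m/s, a = -2.1 m/s².
v = v₀ + at → t = (0 − 6.00) / -2.1 = 2.86 s
v² = v₀² + 2aΔx → Δx = (0² − 6.00²)/(2·-2.1) = 8.57 m
Total distance = 9.00 + 8.57 = 17.6 m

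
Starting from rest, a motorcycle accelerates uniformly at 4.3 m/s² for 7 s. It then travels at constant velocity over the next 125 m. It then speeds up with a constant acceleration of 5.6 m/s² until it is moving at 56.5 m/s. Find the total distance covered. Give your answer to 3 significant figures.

434 m

Phase 1 (accelerating): v₀ = 0 m/s, a = 4.3 m/s².
v = v₀ + at = 0 + (4.3)(7) = 30.1 m/s
Δx = v₀t + ½at² = 0·7 + 0.5·4.3·7² = 105 m

Phase 2 (constant speed): v₀ = 30.1 m/s, a = 0 m/s².
Constant speed: t = d/v = 125/30.1 = 4.15 s

Phase 3 (accelerating): v₀ = 30.1 m/s, a = 5.6 m/s².
v = v₀ + at → t = (56.5 − 30.1) / 5.6 = 4.71 s
v² = v₀² + 2aΔx → Δx = (56.5² − 30.1²)/(2·5.6) = 204 m
Total distance = 105 + 125 + 204 = 434 m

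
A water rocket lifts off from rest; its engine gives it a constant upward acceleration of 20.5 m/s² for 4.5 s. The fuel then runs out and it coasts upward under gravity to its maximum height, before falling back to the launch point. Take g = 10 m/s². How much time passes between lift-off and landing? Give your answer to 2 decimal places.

24.98 s

Phase 1 (powered ascent): v₀ = 0 m/s, a = 20.5 m/s².
v = v₀ + at = 0 + (20.5)(4.5) = 92.2 m/s
Δx = v₀t + ½at² = 0·4.5 + 0.5·20.5·4.5² = 208 m

Phase 2 (coasting upward): v₀ = 92.2 m/s, a = -10 m/s².
v = v₀ + at → t = (0 − 92.2) / -10 = 9.22 s
v² = v₀² + 2aΔx → Δx = (0² − 92.2²)/(2·-10) = 426 m

Phase 3 (free fall): v₀ = 0 m/s, a = -10 m/s².
Falls 633 m from rest: t = √(2·633/10) = 11.3 s; v = g·t = 113 m/s.
Total time = 4.50 + 9.22 + 11.3 = 25.0 s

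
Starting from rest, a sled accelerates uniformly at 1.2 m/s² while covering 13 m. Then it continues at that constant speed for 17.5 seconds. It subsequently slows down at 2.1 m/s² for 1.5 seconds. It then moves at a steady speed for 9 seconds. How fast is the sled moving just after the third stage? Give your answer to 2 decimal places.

Phase 1 (accelerating): v₀ = 0 m/s, a = 1.2 m/s².
v² = v₀² + 2aΔx = 0² + 2·1.2·13 = 31.2 → v = 5.59 m/s
t = (v − v₀)/a = (5.59 − 0)/1.2 = 4.65 s

Phase 2 (constant speed): v₀ = 5.59 m/s, a = 0 m/s².
v = v₀ + at = 5.59 + (0)(17.5) = 5.59 m/s
Δx = v₀t + ½at² = 5.59·17.5 + 0.5·0·17.5² = 97.7 m

Phase 3 (decelerating): v₀ = 5.59 m/s, a = -2.1 m/s².
v = v₀ + at = 5.59 + (-2.1)(1.5) = 2.44 m/s
Δx = v₀t + ½at² = 5.59·1.5 + 0.5·-2.1·1.5² = 6.02 m
Speed at end of phase 3 = 2.44 m/s

2.44 m/s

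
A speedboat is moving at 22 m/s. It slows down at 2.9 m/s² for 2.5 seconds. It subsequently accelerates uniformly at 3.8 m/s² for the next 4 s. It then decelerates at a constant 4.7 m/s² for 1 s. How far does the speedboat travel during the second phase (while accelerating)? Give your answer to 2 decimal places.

89.40 m

Phase 1 (decelerating): v₀ = 22.0 m/s, a = -2.9 m/s².
v = v₀ + at = 22.0 + (-2.9)(2.5) = 14.8 m/s
Δx = v₀t + ½at² = 22.0·2.5 + 0.5·-2.9·2.5² = 45.9 m

Phase 2 (accelerating): v₀ = 14.8 m/s, a = 3.8 m/s².
v = v₀ + at = 14.8 + (3.8)(4) = 29.9 m/s
Δx = v₀t + ½at² = 14.8·4 + 0.5·3.8·4² = 89.4 m
Distance in phase 2 = 89.4 m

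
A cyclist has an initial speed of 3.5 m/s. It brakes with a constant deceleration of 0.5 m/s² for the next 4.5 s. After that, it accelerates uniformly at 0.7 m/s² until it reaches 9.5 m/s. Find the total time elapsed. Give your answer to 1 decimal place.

16.3 s

Phase 1 (decelerating): v₀ = 3.50 m/s, a = -0.5 m/s².
v = v₀ + at = 3.50 + (-0.5)(4.5) = 1.25 m/s
Δx = v₀t + ½at² = 3.50·4.5 + 0.5·-0.5·4.5² = 10.7 m

Phase 2 (accelerating): v₀ = 1.25 m/s, a = 0.7 m/s².
v = v₀ + at → t = (9.5 − 1.25) / 0.7 = 11.8 s
v² = v₀² + 2aΔx → Δx = (9.5² − 1.25²)/(2·0.7) = 63.3 m
Total time = 4.50 + 11.8 = 16.3 s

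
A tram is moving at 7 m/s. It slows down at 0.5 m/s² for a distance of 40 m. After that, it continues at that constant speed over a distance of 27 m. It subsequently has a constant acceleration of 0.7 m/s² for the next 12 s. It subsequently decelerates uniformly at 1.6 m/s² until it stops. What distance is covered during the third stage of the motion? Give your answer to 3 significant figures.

Phase 1 (decelerating): v₀ = 7.00 m/s, a = -0.5 m/s².
v² = v₀² + 2aΔx = 7.00² + 2·-0.5·40 = 9.00 → v = 3.00 m/s
t = (v − v₀)/a = (3.00 − 7.00)/-0.5 = 8.00 s

Phase 2 (constant speed): v₀ = 3.00 m/s, a = 0 m/s².
Constant speed: t = d/v = 27/3.00 = 9.00 s

Phase 3 (accelerating): v₀ = 3.00 m/s, a = 0.7 m/s².
v = v₀ + at = 3.00 + (0.7)(12) = 11.4 m/s
Δx = v₀t + ½at² = 3.00·12 + 0.5·0.7·12² = 86.4 m
Distance in phase 3 = 86.4 m

86.4 m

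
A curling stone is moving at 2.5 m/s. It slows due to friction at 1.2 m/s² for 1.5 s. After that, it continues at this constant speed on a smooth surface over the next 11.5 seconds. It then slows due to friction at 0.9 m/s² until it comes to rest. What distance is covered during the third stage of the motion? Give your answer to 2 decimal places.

0.27 m

Phase 1 (decelerating): v₀ = 2.50 m/s, a = -1.2 m/s².
v = v₀ + at = 2.50 + (-1.2)(1.5) = 0.700 m/s
Δx = v₀t + ½at² = 2.50·1.5 + 0.5·-1.2·1.5² = 2.40 m

Phase 2 (constant speed): v₀ = 0.700 m/s, a = 0 m/s².
v = v₀ + at = 0.700 + (0)(11.5) = 0.700 m/s
Δx = v₀t + ½at² = 0.700·11.5 + 0.5·0·11.5² = 8.05 m

Phase 3 (decelerating): v₀ = 0.700 m/s, a = -0.9 m/s².
v = v₀ + at → t = (0 − 0.700) / -0.9 = 0.778 s
v² = v₀² + 2aΔx → Δx = (0² − 0.700²)/(2·-0.9) = 0.272 m
Distance in phase 3 = 0.272 m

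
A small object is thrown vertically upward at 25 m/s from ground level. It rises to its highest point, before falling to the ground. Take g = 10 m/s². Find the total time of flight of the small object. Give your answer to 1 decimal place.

Phase 1 (rising): v₀ = 25.0 m/s, a = -10 m/s².
v = v₀ + at → t = (0 − 25.0) / -10 = 2.50 s
v² = v₀² + 2aΔx → Δx = (0² − 25.0²)/(2·-10) = 31.2 m

Phase 2 (falling): v₀ = 0 m/s, a = -10 m/s².
Falls 31.2 m from rest: t = √(2·31.2/10) = 2.50 s; v = g·t = 25.0 m/s.
Total time = 2.50 + 2.50 = 5.00 s

5.0 s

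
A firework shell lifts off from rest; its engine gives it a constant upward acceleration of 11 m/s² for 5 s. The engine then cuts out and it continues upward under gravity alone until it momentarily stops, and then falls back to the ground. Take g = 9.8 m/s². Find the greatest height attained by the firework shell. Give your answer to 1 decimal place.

Phase 1 (powered ascent): v₀ = 0 m/s, a = 11 m/s².
v = v₀ + at = 0 + (11)(5) = 55.0 m/s
Δx = v₀t + ½at² = 0·5 + 0.5·11·5² = 138 m

Phase 2 (coasting upward): v₀ = 55.0 m/s, a = -9.8 m/s².
v = v₀ + at → t = (0 − 55.0) / -9.8 = 5.61 s
v² = v₀² + 2aΔx → Δx = (0² − 55.0²)/(2·-9.8) = 154 m
Maximum height = 138 + 154 = 292 m

291.8 m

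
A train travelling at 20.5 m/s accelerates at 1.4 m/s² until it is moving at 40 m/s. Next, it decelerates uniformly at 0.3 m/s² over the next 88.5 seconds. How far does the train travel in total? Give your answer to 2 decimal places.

2786.50 m

Phase 1 (accelerating): v₀ = 20.5 m/s, a = 1.4 m/s².
v = v₀ + at → t = (40 − 20.5) / 1.4 = 13.9 s
v² = v₀² + 2aΔx → Δx = (40² − 20.5²)/(2·1.4) = 421 m

Phase 2 (decelerating): v₀ = 40.0 m/s, a = -0.3 m/s².
v = v₀ + at = 40.0 + (-0.3)(88.5) = 13.4 m/s
Δx = v₀t + ½at² = 40.0·88.5 + 0.5·-0.3·88.5² = 2370 m
Total distance = 421 + 2370 = 2790 m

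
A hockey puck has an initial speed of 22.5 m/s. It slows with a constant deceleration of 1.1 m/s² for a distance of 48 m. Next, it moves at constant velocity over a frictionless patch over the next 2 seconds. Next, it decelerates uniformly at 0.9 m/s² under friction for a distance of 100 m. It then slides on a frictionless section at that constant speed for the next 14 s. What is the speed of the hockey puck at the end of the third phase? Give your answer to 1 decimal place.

Phase 1 (decelerating): v₀ = 22.5 m/s, a = -1.1 m/s².
v² = v₀² + 2aΔx = 22.5² + 2·-1.1·48 = 401 → v = 20.0 m/s
t = (v − v₀)/a = (20.0 − 22.5)/-1.1 = 2.26 s

Phase 2 (constant speed): v₀ = 20.0 m/s, a = 0 m/s².
v = v₀ + at = 20.0 + (0)(2) = 20.0 m/s
Δx = v₀t + ½at² = 20.0·2 + 0.5·0·2² = 40.0 m

Phase 3 (decelerating): v₀ = 20.0 m/s, a = -0.9 m/s².
v² = v₀² + 2aΔx = 20.0² + 2·-0.9·100 = 221 → v = 14.9 m/s
t = (v − v₀)/a = (14.9 − 20.0)/-0.9 = 5.74 s
Speed at end of phase 3 = 14.9 m/s

14.9 m/s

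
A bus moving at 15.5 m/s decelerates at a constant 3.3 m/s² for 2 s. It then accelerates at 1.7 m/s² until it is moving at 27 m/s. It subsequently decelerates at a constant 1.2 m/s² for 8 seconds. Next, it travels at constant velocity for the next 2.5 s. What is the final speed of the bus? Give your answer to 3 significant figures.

Phase 1 (decelerating): v₀ = 15.5 m/s, a = -3.3 m/s².
v = v₀ + at = 15.5 + (-3.3)(2) = 8.90 m/s
Δx = v₀t + ½at² = 15.5·2 + 0.5·-3.3·2² = 24.4 m

Phase 2 (accelerating): v₀ = 8.90 m/s, a = 1.7 m/s².
v = v₀ + at → t = (27 − 8.90) / 1.7 = 10.6 s
v² = v₀² + 2aΔx → Δx = (27² − 8.90²)/(2·1.7) = 191 m

Phase 3 (decelerating): v₀ = 27.0 m/s, a = -1.2 m/s².
v = v₀ + at = 27.0 + (-1.2)(8) = 17.4 m/s
Δx = v₀t + ½at² = 27.0·8 + 0.5·-1.2·8² = 178 m

Phase 4 (constant speed): v₀ = 17.4 m/s, a = 0 m/s².
v = v₀ + at = 17.4 + (0)(2.5) = 17.4 m/s
Δx = v₀t + ½at² = 17.4·2.5 + 0.5·0·2.5² = 43.5 m
Final speed = 17.4 m/s

17.4 m/s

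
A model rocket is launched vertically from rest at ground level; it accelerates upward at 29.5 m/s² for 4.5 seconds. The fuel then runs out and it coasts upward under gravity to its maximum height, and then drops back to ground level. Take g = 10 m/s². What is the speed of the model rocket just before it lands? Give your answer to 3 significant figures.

154 m/s

Phase 1 (powered ascent): v₀ = 0 m/s, a = 29.5 m/s².
v = v₀ + at = 0 + (29.5)(4.5) = 133 m/s
Δx = v₀t + ½at² = 0·4.5 + 0.5·29.5·4.5² = 299 m

Phase 2 (coasting upward): v₀ = 133 m/s, a = -10 m/s².
v = v₀ + at → t = (0 − 133) / -10 = 13.3 s
v² = v₀² + 2aΔx → Δx = (0² − 133²)/(2·-10) = 881 m

Phase 3 (free fall): v₀ = 0 m/s, a = -10 m/s².
Falls 1180 m from rest: t = √(2·1180/10) = 15.4 s; v = g·t = 154 m/s.
Impact speed = 154 m/s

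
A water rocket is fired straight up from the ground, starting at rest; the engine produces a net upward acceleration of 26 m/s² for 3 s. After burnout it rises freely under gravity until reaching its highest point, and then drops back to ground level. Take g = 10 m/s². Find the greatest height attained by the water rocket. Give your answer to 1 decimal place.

421.2 m

Phase 1 (powered ascent): v₀ = 0 m/s, a = 26 m/s².
v = v₀ + at = 0 + (26)(3) = 78.0 m/s
Δx = v₀t + ½at² = 0·3 + 0.5·26·3² = 117 m

Phase 2 (coasting upward): v₀ = 78.0 m/s, a = -10 m/s².
v = v₀ + at → t = (0 − 78.0) / -10 = 7.80 s
v² = v₀² + 2aΔx → Δx = (0² − 78.0²)/(2·-10) = 304 m
Maximum height = 117 + 304 = 421 m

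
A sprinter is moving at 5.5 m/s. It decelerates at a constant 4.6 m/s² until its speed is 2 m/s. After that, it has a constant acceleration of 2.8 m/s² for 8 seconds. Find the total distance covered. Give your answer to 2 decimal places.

108.45 m

Phase 1 (decelerating): v₀ = 5.50 m/s, a = -4.6 m/s².
v = v₀ + at → t = (2 − 5.50) / -4.6 = 0.761 s
v² = v₀² + 2aΔx → Δx = (2² − 5.50²)/(2·-4.6) = 2.85 m

Phase 2 (accelerating): v₀ = 2.00 m/s, a = 2.8 m/s².
v = v₀ + at = 2.00 + (2.8)(8) = 24.4 m/s
Δx = v₀t + ½at² = 2.00·8 + 0.5·2.8·8² = 106 m
Total distance = 2.85 + 106 = 108 m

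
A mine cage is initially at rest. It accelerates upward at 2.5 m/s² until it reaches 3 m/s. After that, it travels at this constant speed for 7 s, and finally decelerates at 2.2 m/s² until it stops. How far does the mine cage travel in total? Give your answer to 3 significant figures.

24.8 m

Phase 1 (accelerating): v₀ = 0 m/s, a = 2.5 m/s².
v = v₀ + at → t = (3 − 0) / 2.5 = 1.20 s
v² = v₀² + 2aΔx → Δx = (3² − 0²)/(2·2.5) = 1.80 m

Phase 2 (constant speed): v₀ = 3.00 m/s, a = 0 m/s².
v = v₀ + at = 3.00 + (0)(7) = 3.00 m/s
Δx = v₀t + ½at² = 3.00·7 + 0.5·0·7² = 21.0 m

Phase 3 (decelerating): v₀ = 3.00 m/s, a = -2.2 m/s².
v = v₀ + at → t = (0 − 3.00) / -2.2 = 1.36 s
v² = v₀² + 2aΔx → Δx = (0² − 3.00²)/(2·-2.2) = 2.05 m
Total distance = 1.80 + 21.0 + 2.05 = 24.8 m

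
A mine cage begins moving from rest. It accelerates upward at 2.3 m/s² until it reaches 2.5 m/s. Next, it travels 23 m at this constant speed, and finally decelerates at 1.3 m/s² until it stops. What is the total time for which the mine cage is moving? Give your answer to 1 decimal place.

Phase 1 (accelerating): v₀ = 0 m/s, a = 2.3 m/s².
v = v₀ + at → t = (2.5 − 0) / 2.3 = 1.09 s
v² = v₀² + 2aΔx → Δx = (2.5² − 0²)/(2·2.3) = 1.36 m

Phase 2 (constant speed): v₀ = 2.50 m/s, a = 0 m/s².
Constant speed: t = d/v = 23/2.50 = 9.20 s

Phase 3 (decelerating): v₀ = 2.50 m/s, a = -1.3 m/s².
v = v₀ + at → t = (0 − 2.50) / -1.3 = 1.92 s
v² = v₀² + 2aΔx → Δx = (0² − 2.50²)/(2·-1.3) = 2.40 m
Total time = 1.09 + 9.20 + 1.92 = 12.2 s

12.2 s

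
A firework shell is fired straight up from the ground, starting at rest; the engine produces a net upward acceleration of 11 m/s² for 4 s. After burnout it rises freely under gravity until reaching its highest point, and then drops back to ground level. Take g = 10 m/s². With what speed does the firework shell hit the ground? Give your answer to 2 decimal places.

60.79 m/s

Phase 1 (powered ascent): v₀ = 0 m/s, a = 11 m/s².
v = v₀ + at = 0 + (11)(4) = 44.0 m/s
Δx = v₀t + ½at² = 0·4 + 0.5·11·4² = 88.0 m

Phase 2 (coasting upward): v₀ = 44.0 m/s, a = -10 m/s².
v = v₀ + at → t = (0 − 44.0) / -10 = 4.40 s
v² = v₀² + 2aΔx → Δx = (0² − 44.0²)/(2·-10) = 96.8 m

Phase 3 (free fall): v₀ = 0 m/s, a = -10 m/s².
Falls 185 m from rest: t = √(2·185/10) = 6.08 s; v = g·t = 60.8 m/s.
Impact speed = 60.8 m/s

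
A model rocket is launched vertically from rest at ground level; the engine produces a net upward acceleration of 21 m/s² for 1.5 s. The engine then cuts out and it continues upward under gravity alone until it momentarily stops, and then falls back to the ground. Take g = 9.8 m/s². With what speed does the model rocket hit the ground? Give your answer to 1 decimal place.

Phase 1 (powered ascent): v₀ = 0 m/s, a = 21 m/s².
v = v₀ + at = 0 + (21)(1.5) = 31.5 m/s
Δx = v₀t + ½at² = 0·1.5 + 0.5·21·1.5² = 23.6 m

Phase 2 (coasting upward): v₀ = 31.5 m/s, a = -9.8 m/s².
v = v₀ + at → t = (0 − 31.5) / -9.8 = 3.21 s
v² = v₀² + 2aΔx → Δx = (0² − 31.5²)/(2·-9.8) = 50.6 m

Phase 3 (free fall): v₀ = 0 m/s, a = -9.8 m/s².
Falls 74.2 m from rest: t = √(2·74.2/9.8) = 3.89 s; v = g·t = 38.1 m/s.
Impact speed = 38.1 m/s

38.1 m/s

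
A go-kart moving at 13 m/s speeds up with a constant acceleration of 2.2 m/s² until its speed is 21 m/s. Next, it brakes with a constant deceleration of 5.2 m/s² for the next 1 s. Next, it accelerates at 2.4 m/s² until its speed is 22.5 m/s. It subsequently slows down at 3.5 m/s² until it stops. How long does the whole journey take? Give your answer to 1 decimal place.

13.9 s

Phase 1 (accelerating): v₀ = 13.0 m/s, a = 2.2 m/s².
v = v₀ + at → t = (21 − 13.0) / 2.2 = 3.64 s
v² = v₀² + 2aΔx → Δx = (21² − 13.0²)/(2·2.2) = 61.8 m

Phase 2 (decelerating): v₀ = 21.0 m/s, a = -5.2 m/s².
v = v₀ + at = 21.0 + (-5.2)(1) = 15.8 m/s
Δx = v₀t + ½at² = 21.0·1 + 0.5·-5.2·1² = 18.4 m

Phase 3 (accelerating): v₀ = 15.8 m/s, a = 2.4 m/s².
v = v₀ + at → t = (22.5 − 15.8) / 2.4 = 2.79 s
v² = v₀² + 2aΔx → Δx = (22.5² − 15.8²)/(2·2.4) = 53.5 m

Phase 4 (decelerating): v₀ = 22.5 m/s, a = -3.5 m/s².
v = v₀ + at → t = (0 − 22.5) / -3.5 = 6.43 s
v² = v₀² + 2aΔx → Δx = (0² − 22.5²)/(2·-3.5) = 72.3 m
Total time = 3.64 + 1.00 + 2.79 + 6.43 = 13.9 s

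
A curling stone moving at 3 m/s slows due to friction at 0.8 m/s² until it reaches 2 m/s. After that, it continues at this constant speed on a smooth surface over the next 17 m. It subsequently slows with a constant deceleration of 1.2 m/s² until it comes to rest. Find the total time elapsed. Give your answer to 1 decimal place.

Phase 1 (decelerating): v₀ = 3.00 m/s, a = -0.8 m/s².
v = v₀ + at → t = (2 − 3.00) / -0.8 = 1.25 s
v² = v₀² + 2aΔx → Δx = (2² − 3.00²)/(2·-0.8) = 3.12 m

Phase 2 (constant speed): v₀ = 2.00 m/s, a = 0 m/s².
Constant speed: t = d/v = 17/2.00 = 8.50 s

Phase 3 (decelerating): v₀ = 2.00 m/s, a = -1.2 m/s².
v = v₀ + at → t = (0 − 2.00) / -1.2 = 1.67 s
v² = v₀² + 2aΔx → Δx = (0² − 2.00²)/(2·-1.2) = 1.67 m
Total time = 1.25 + 8.50 + 1.67 = 11.4 s

11.4 s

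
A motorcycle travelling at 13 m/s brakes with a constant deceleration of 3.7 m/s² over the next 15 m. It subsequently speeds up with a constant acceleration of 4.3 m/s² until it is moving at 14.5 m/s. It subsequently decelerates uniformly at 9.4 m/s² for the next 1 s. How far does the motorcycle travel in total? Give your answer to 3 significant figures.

42.5 m

Phase 1 (decelerating): v₀ = 13.0 m/s, a = -3.7 m/s².
v² = v₀² + 2aΔx = 13.0² + 2·-3.7·15 = 58.0 → v = 7.62 m/s
t = (v − v₀)/a = (7.62 − 13.0)/-3.7 = 1.46 s

Phase 2 (accelerating): v₀ = 7.62 m/s, a = 4.3 m/s².
v = v₀ + at → t = (14.5 − 7.62) / 4.3 = 1.60 s
v² = v₀² + 2aΔx → Δx = (14.5² − 7.62²)/(2·4.3) = 17.7 m

Phase 3 (decelerating): v₀ = 14.5 m/s, a = -9.4 m/s².
v = v₀ + at = 14.5 + (-9.4)(1) = 5.10 m/s
Δx = v₀t + ½at² = 14.5·1 + 0.5·-9.4·1² = 9.80 m
Total distance = 15.0 + 17.7 + 9.80 = 42.5 m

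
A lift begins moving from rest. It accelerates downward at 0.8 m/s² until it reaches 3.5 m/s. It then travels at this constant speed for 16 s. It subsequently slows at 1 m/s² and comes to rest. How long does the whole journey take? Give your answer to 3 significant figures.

Phase 1 (accelerating): v₀ = 0 m/s, a = 0.8 m/s².
v = v₀ + at → t = (3.5 − 0) / 0.8 = 4.38 s
v² = v₀² + 2aΔx → Δx = (3.5² − 0²)/(2·0.8) = 7.66 m

Phase 2 (constant speed): v₀ = 3.50 m/s, a = 0 m/s².
v = v₀ + at = 3.50 + (0)(16) = 3.50 m/s
Δx = v₀t + ½at² = 3.50·16 + 0.5·0·16² = 56.0 m

Phase 3 (decelerating): v₀ = 3.50 m/s, a = -1 m/s².
v = v₀ + at → t = (0 − 3.50) / -1 = 3.50 s
v² = v₀² + 2aΔx → Δx = (0² − 3.50²)/(2·-1) = 6.12 m
Total time = 4.38 + 16.0 + 3.50 = 23.9 s

23.9 s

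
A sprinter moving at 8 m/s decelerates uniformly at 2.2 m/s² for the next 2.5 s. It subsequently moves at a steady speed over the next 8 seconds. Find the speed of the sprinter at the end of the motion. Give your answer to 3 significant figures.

Phase 1 (decelerating): v₀ = 8.00 m/s, a = -2.2 m/s².
v = v₀ + at = 8.00 + (-2.2)(2.5) = 2.50 m/s
Δx = v₀t + ½at² = 8.00·2.5 + 0.5·-2.2·2.5² = 13.1 m

Phase 2 (constant speed): v₀ = 2.50 m/s, a = 0 m/s².
v = v₀ + at = 2.50 + (0)(8) = 2.50 m/s
Δx = v₀t + ½at² = 2.50·8 + 0.5·0·8² = 20.0 m
Final speed = 2.50 m/s

2.50 m/s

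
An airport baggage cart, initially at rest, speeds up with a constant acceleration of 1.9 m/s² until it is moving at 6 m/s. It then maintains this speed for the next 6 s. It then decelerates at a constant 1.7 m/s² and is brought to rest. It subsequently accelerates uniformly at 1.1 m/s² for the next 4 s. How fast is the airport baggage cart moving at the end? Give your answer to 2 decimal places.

4.40 m/s

Phase 1 (accelerating): v₀ = 0 m/s, a = 1.9 m/s².
v = v₀ + at → t = (6 − 0) / 1.9 = 3.16 s
v² = v₀² + 2aΔx → Δx = (6² − 0²)/(2·1.9) = 9.47 m

Phase 2 (constant speed): v₀ = 6.00 m/s, a = 0 m/s².
v = v₀ + at = 6.00 + (0)(6) = 6.00 m/s
Δx = v₀t + ½at² = 6.00·6 + 0.5·0·6² = 36.0 m

Phase 3 (decelerating): v₀ = 6.00 m/s, a = -1.7 m/s².
v = v₀ + at → t = (0 − 6.00) / -1.7 = 3.53 s
v² = v₀² + 2aΔx → Δx = (0² − 6.00²)/(2·-1.7) = 10.6 m

Phase 4 (accelerating): v₀ = 0 m/s, a = 1.1 m/s².
v = v₀ + at = 0 + (1.1)(4) = 4.40 m/s
Δx = v₀t + ½at² = 0·4 + 0.5·1.1·4² = 8.80 m
Final speed = 4.40 m/s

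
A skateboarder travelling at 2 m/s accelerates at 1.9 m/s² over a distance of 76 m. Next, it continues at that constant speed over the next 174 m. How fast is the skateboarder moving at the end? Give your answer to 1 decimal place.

17.1 m/s

Phase 1 (accelerating): v₀ = 2.00 m/s, a = 1.9 m/s².
v² = v₀² + 2aΔx = 2.00² + 2·1.9·76 = 293 → v = 17.1 m/s
t = (v − v₀)/a = (17.1 − 2.00)/1.9 = 7.95 s

Phase 2 (constant speed): v₀ = 17.1 m/s, a = 0 m/s².
Constant speed: t = d/v = 174/17.1 = 10.2 s
Final speed = 17.1 m/s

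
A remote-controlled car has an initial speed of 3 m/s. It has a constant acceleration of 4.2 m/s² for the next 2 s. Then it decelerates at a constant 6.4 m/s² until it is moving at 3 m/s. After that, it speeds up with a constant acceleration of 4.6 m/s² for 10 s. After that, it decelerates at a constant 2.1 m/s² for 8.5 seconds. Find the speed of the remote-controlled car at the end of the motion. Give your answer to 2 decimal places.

Phase 1 (accelerating): v₀ = 3.00 m/s, a = 4.2 m/s².
v = v₀ + at = 3.00 + (4.2)(2) = 11.4 m/s
Δx = v₀t + ½at² = 3.00·2 + 0.5·4.2·2² = 14.4 m

Phase 2 (decelerating): v₀ = 11.4 m/s, a = -6.4 m/s².
v = v₀ + at → t = (3 − 11.4) / -6.4 = 1.31 s
v² = v₀² + 2aΔx → Δx = (3² − 11.4²)/(2·-6.4) = 9.45 m

Phase 3 (accelerating): v₀ = 3.00 m/s, a = 4.6 m/s².
v = v₀ + at = 3.00 + (4.6)(10) = 49.0 m/s
Δx = v₀t + ½at² = 3.00·10 + 0.5·4.6·10² = 260 m

Phase 4 (decelerating): v₀ = 49.0 m/s, a = -2.1 m/s².
v = v₀ + at = 49.0 + (-2.1)(8.5) = 31.1 m/s
Δx = v₀t + ½at² = 49.0·8.5 + 0.5·-2.1·8.5² = 341 m
Final speed = 31.1 m/s

31.15 m/s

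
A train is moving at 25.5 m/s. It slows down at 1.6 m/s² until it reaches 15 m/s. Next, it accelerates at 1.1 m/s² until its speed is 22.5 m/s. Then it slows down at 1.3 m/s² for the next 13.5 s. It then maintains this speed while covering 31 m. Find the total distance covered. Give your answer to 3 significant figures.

Phase 1 (decelerating): v₀ = 25.5 m/s, a = -1.6 m/s².
v = v₀ + at → t = (15 − 25.5) / -1.6 = 6.56 s
v² = v₀² + 2aΔx → Δx = (15² − 25.5²)/(2·-1.6) = 133 m

Phase 2 (accelerating): v₀ = 15.0 m/s, a = 1.1 m/s².
v = v₀ + at → t = (22.5 − 15.0) / 1.1 = 6.82 s
v² = v₀² + 2aΔx → Δx = (22.5² − 15.0²)/(2·1.1) = 128 m

Phase 3 (decelerating): v₀ = 22.5 m/s, a = -1.3 m/s².
v = v₀ + at = 22.5 + (-1.3)(13.5) = 4.95 m/s
Δx = v₀t + ½at² = 22.5·13.5 + 0.5·-1.3·13.5² = 185 m

Phase 4 (constant speed): v₀ = 4.95 m/s, a = 0 m/s².
Constant speed: t = d/v = 31/4.95 = 6.26 s
Total distance = 133 + 128 + 185 + 31.0 = 477 m

477 m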